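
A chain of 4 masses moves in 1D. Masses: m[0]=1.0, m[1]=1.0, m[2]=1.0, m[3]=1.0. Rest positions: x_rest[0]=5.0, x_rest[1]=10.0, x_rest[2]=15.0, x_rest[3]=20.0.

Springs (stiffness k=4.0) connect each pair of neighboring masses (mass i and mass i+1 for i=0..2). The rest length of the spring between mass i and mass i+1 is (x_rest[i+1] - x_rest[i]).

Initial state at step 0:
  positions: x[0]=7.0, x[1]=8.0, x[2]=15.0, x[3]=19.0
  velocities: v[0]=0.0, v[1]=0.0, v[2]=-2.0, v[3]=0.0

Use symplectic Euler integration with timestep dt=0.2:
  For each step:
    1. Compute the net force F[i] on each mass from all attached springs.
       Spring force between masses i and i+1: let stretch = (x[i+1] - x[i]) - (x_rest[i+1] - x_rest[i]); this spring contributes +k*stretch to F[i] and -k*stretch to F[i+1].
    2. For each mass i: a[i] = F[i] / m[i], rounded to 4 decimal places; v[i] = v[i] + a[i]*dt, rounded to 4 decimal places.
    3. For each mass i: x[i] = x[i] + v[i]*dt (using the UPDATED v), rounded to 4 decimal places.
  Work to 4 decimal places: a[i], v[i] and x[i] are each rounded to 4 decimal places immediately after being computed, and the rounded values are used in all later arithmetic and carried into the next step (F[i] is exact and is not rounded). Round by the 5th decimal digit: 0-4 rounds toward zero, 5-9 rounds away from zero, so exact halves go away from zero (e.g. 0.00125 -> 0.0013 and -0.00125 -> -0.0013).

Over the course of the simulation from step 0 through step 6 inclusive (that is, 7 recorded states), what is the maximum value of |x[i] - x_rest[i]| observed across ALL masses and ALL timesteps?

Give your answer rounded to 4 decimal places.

Step 0: x=[7.0000 8.0000 15.0000 19.0000] v=[0.0000 0.0000 -2.0000 0.0000]
Step 1: x=[6.3600 8.9600 14.1200 19.1600] v=[-3.2000 4.8000 -4.4000 0.8000]
Step 2: x=[5.3360 10.3296 13.2208 19.3136] v=[-5.1200 6.8480 -4.4960 0.7680]
Step 3: x=[4.3110 11.3628 12.8339 19.2924] v=[-5.1251 5.1661 -1.9347 -0.1062]
Step 4: x=[3.6143 11.5031 13.2449 19.0378] v=[-3.4837 0.7015 2.0552 -1.2730]
Step 5: x=[3.3798 10.6599 14.3041 18.6563] v=[-1.1727 -4.2161 5.2961 -1.9073]
Step 6: x=[3.5101 9.2349 15.4766 18.3785] v=[0.6514 -7.1248 5.8625 -1.3891]
Max displacement = 2.1661

Answer: 2.1661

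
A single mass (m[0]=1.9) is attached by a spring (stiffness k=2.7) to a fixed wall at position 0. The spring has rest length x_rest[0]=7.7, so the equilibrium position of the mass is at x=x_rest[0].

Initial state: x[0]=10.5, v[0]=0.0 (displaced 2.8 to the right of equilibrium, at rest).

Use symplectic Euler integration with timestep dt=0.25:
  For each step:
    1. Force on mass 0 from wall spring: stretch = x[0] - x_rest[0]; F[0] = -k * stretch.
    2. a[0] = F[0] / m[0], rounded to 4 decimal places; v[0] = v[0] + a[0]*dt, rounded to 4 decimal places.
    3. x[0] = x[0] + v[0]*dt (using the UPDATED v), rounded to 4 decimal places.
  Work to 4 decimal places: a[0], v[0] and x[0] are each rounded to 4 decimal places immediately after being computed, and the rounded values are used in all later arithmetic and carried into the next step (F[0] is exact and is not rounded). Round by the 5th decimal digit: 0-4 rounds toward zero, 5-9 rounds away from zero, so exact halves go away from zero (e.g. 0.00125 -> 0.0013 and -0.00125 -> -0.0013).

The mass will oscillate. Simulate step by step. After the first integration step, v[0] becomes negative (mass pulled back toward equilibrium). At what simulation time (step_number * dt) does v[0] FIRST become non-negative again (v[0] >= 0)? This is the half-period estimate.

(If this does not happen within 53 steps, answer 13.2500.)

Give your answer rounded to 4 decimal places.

Step 0: x=[10.5000] v=[0.0000]
Step 1: x=[10.2513] v=[-0.9947]
Step 2: x=[9.7760] v=[-1.9011]
Step 3: x=[9.1164] v=[-2.6386]
Step 4: x=[8.3310] v=[-3.1418]
Step 5: x=[7.4895] v=[-3.3660]
Step 6: x=[6.6667] v=[-3.2912]
Step 7: x=[5.9357] v=[-2.9241]
Step 8: x=[5.3614] v=[-2.2973]
Step 9: x=[4.9948] v=[-1.4665]
Step 10: x=[4.8684] v=[-0.5055]
Step 11: x=[4.9935] v=[0.5005]
First v>=0 after going negative at step 11, time=2.7500

Answer: 2.7500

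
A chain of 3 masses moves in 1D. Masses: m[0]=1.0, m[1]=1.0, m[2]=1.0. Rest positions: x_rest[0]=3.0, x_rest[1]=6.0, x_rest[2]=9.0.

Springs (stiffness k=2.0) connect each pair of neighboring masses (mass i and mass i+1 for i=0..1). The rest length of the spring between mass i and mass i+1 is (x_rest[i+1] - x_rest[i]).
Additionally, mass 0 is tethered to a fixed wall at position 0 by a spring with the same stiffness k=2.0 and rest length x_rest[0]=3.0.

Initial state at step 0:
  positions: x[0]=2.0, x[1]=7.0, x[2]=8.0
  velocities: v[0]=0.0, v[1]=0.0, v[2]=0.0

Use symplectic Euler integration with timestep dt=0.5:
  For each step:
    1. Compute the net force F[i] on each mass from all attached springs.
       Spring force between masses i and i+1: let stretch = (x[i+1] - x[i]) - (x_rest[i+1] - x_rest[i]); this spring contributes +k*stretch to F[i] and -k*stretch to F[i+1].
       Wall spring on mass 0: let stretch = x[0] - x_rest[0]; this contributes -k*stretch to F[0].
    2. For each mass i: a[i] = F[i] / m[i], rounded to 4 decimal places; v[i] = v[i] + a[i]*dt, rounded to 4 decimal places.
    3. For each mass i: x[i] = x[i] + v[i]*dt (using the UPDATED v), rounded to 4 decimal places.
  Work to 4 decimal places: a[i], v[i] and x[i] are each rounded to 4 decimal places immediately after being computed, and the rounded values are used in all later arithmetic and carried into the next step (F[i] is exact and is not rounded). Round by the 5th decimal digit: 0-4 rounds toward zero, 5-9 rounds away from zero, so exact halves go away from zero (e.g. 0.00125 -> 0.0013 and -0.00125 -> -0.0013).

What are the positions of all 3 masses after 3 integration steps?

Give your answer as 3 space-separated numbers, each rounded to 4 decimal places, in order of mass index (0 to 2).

Answer: 2.6250 6.0000 8.8750

Derivation:
Step 0: x=[2.0000 7.0000 8.0000] v=[0.0000 0.0000 0.0000]
Step 1: x=[3.5000 5.0000 9.0000] v=[3.0000 -4.0000 2.0000]
Step 2: x=[4.0000 4.2500 9.5000] v=[1.0000 -1.5000 1.0000]
Step 3: x=[2.6250 6.0000 8.8750] v=[-2.7500 3.5000 -1.2500]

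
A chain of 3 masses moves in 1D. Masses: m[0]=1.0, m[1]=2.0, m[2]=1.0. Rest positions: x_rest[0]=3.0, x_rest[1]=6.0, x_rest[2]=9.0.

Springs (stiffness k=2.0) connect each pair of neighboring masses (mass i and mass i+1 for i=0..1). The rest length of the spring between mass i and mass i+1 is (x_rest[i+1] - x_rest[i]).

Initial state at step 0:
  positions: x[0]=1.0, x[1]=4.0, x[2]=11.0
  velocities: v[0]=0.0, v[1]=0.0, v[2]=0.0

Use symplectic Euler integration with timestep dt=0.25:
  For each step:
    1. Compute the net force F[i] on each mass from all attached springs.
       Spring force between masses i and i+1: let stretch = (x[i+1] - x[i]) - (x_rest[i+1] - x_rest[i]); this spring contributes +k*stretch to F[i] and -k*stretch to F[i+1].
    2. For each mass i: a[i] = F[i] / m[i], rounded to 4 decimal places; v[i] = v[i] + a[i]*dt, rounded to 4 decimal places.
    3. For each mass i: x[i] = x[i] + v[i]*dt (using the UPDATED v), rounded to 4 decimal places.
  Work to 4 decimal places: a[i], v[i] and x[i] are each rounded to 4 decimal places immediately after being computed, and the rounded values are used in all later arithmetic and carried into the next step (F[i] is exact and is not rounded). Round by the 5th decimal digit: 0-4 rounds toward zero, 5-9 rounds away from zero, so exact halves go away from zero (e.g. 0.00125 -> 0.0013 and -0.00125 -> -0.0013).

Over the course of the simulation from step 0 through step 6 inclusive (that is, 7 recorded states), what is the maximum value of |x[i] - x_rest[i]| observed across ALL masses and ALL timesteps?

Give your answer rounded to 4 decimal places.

Step 0: x=[1.0000 4.0000 11.0000] v=[0.0000 0.0000 0.0000]
Step 1: x=[1.0000 4.2500 10.5000] v=[0.0000 1.0000 -2.0000]
Step 2: x=[1.0313 4.6875 9.5938] v=[0.1250 1.7500 -3.6250]
Step 3: x=[1.1446 5.2031 8.4493] v=[0.4531 2.0625 -4.5782]
Step 4: x=[1.3902 5.6680 7.2740] v=[0.9824 1.8594 -4.7013]
Step 5: x=[1.7955 5.9659 6.2729] v=[1.6213 1.1915 -4.0043]
Step 6: x=[2.3471 6.0223 5.6085] v=[2.2065 0.2257 -2.6578]
Max displacement = 3.3915

Answer: 3.3915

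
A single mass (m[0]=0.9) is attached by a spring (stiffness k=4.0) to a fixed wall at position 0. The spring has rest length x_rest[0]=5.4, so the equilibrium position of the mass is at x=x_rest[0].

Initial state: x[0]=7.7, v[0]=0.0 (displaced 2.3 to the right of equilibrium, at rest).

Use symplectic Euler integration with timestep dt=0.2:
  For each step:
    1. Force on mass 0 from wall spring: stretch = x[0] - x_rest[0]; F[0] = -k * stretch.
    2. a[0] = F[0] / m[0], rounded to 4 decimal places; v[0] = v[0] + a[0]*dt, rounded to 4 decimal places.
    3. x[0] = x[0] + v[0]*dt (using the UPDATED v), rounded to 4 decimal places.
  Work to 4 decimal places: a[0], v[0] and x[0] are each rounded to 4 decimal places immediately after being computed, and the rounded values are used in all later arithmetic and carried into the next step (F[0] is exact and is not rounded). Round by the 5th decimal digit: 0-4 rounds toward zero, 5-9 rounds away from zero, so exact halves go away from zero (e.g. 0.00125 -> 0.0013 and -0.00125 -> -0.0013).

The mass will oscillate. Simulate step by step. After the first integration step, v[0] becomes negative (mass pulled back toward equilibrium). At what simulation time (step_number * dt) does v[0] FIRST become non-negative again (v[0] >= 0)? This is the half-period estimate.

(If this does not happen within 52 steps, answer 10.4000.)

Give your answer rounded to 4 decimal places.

Step 0: x=[7.7000] v=[0.0000]
Step 1: x=[7.2911] v=[-2.0444]
Step 2: x=[6.5460] v=[-3.7254]
Step 3: x=[5.5972] v=[-4.7441]
Step 4: x=[4.6133] v=[-4.9194]
Step 5: x=[3.7693] v=[-4.2201]
Step 6: x=[3.2152] v=[-2.7706]
Step 7: x=[3.0495] v=[-0.8286]
Step 8: x=[3.3016] v=[1.2607]
First v>=0 after going negative at step 8, time=1.6000

Answer: 1.6000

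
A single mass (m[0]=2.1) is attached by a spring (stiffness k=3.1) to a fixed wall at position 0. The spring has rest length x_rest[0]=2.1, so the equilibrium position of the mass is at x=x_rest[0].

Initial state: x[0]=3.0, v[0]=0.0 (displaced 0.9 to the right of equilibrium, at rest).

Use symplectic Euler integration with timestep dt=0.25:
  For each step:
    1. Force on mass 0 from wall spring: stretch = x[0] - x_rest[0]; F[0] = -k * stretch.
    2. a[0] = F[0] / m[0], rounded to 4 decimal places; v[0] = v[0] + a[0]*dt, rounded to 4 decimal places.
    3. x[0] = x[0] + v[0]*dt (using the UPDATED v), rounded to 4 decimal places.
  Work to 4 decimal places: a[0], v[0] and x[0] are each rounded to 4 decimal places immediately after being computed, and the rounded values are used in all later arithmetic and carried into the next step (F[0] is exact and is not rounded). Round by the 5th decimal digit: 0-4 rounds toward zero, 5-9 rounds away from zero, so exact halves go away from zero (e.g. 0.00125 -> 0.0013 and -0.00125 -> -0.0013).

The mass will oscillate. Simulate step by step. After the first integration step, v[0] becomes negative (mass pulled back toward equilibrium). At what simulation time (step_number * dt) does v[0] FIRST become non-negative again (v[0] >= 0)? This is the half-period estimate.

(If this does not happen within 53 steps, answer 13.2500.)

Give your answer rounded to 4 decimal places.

Answer: 2.7500

Derivation:
Step 0: x=[3.0000] v=[0.0000]
Step 1: x=[2.9170] v=[-0.3322]
Step 2: x=[2.7586] v=[-0.6337]
Step 3: x=[2.5394] v=[-0.8768]
Step 4: x=[2.2797] v=[-1.0390]
Step 5: x=[2.0034] v=[-1.1053]
Step 6: x=[1.7360] v=[-1.0697]
Step 7: x=[1.5022] v=[-0.9354]
Step 8: x=[1.3235] v=[-0.7148]
Step 9: x=[1.2165] v=[-0.4282]
Step 10: x=[1.1910] v=[-0.1022]
Step 11: x=[1.2493] v=[0.2333]
First v>=0 after going negative at step 11, time=2.7500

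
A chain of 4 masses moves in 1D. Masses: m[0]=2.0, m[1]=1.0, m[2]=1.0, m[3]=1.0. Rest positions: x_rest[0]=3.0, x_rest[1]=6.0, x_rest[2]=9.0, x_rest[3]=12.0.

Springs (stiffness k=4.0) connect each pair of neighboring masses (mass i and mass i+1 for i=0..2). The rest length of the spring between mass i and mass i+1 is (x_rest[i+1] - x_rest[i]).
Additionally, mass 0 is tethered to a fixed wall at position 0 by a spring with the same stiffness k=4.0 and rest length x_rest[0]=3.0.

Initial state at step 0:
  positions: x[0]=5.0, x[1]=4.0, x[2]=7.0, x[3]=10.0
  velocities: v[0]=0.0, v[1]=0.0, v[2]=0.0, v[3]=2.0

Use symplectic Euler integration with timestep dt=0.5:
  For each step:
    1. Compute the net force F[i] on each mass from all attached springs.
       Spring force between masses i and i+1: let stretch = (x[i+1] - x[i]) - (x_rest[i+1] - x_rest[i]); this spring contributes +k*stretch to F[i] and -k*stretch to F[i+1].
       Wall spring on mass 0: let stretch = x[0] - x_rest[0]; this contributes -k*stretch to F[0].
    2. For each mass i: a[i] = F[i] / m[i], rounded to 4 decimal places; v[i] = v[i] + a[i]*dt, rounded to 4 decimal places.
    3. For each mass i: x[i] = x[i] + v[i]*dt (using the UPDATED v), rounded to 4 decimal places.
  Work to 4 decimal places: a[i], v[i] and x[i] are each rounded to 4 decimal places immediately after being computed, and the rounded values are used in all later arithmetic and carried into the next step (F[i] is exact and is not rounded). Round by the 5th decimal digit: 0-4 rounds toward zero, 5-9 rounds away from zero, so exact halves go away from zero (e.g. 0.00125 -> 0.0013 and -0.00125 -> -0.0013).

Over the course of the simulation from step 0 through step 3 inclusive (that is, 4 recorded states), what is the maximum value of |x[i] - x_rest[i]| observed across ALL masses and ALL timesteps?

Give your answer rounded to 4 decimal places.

Step 0: x=[5.0000 4.0000 7.0000 10.0000] v=[0.0000 0.0000 0.0000 2.0000]
Step 1: x=[2.0000 8.0000 7.0000 11.0000] v=[-6.0000 8.0000 0.0000 2.0000]
Step 2: x=[1.0000 5.0000 12.0000 11.0000] v=[-2.0000 -6.0000 10.0000 0.0000]
Step 3: x=[1.5000 5.0000 9.0000 15.0000] v=[1.0000 0.0000 -6.0000 8.0000]
Max displacement = 3.0000

Answer: 3.0000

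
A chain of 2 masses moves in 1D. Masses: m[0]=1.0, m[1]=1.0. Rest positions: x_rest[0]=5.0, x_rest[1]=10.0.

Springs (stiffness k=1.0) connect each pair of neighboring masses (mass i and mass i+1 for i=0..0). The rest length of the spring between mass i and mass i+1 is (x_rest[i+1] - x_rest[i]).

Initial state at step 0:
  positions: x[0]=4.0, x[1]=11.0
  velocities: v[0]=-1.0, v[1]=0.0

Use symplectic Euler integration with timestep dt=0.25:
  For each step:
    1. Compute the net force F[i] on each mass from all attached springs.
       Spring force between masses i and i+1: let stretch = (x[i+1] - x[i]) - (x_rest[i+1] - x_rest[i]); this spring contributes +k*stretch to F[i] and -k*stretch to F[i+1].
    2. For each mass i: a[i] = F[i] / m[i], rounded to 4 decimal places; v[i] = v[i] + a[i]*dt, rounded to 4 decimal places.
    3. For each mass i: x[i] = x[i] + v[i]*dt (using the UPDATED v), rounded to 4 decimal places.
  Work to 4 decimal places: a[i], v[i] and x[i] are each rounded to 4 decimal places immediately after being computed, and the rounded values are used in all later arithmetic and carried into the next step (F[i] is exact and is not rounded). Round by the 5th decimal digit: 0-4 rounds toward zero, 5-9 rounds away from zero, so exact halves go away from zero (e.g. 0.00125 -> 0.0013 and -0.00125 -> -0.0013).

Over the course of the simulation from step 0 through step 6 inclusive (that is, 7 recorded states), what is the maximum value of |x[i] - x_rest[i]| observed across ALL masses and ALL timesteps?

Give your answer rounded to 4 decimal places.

Step 0: x=[4.0000 11.0000] v=[-1.0000 0.0000]
Step 1: x=[3.8750 10.8750] v=[-0.5000 -0.5000]
Step 2: x=[3.8750 10.6250] v=[0.0000 -1.0000]
Step 3: x=[3.9844 10.2656] v=[0.4375 -1.4375]
Step 4: x=[4.1739 9.8262] v=[0.7578 -1.7578]
Step 5: x=[4.4041 9.3460] v=[0.9209 -1.9209]
Step 6: x=[4.6307 8.8694] v=[0.9064 -1.9064]
Max displacement = 1.1306

Answer: 1.1306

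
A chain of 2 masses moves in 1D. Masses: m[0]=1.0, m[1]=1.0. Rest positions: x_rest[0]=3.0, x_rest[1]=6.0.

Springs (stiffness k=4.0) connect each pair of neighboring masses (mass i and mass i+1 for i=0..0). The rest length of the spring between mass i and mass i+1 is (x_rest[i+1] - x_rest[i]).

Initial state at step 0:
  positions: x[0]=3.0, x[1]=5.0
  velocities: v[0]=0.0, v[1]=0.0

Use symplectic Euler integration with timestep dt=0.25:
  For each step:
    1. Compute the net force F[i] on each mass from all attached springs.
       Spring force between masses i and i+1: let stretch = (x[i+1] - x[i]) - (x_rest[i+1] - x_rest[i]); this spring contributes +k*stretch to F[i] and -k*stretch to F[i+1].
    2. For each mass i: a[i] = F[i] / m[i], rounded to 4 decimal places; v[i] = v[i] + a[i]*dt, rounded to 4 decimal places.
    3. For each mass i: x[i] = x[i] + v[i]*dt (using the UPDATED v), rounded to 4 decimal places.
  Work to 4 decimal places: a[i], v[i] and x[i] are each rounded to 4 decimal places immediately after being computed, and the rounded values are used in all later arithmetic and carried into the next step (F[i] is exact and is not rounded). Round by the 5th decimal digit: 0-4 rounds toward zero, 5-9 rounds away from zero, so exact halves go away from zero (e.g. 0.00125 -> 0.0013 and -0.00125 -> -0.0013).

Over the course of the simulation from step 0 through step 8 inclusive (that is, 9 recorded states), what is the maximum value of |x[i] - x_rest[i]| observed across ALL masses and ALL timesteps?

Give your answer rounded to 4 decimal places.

Step 0: x=[3.0000 5.0000] v=[0.0000 0.0000]
Step 1: x=[2.7500 5.2500] v=[-1.0000 1.0000]
Step 2: x=[2.3750 5.6250] v=[-1.5000 1.5000]
Step 3: x=[2.0625 5.9375] v=[-1.2500 1.2500]
Step 4: x=[1.9688 6.0313] v=[-0.3750 0.3750]
Step 5: x=[2.1407 5.8594] v=[0.6875 -0.6875]
Step 6: x=[2.4923 5.5079] v=[1.4062 -1.4062]
Step 7: x=[2.8478 5.1525] v=[1.4218 -1.4218]
Step 8: x=[3.0294 4.9709] v=[0.7265 -0.7265]
Max displacement = 1.0312

Answer: 1.0312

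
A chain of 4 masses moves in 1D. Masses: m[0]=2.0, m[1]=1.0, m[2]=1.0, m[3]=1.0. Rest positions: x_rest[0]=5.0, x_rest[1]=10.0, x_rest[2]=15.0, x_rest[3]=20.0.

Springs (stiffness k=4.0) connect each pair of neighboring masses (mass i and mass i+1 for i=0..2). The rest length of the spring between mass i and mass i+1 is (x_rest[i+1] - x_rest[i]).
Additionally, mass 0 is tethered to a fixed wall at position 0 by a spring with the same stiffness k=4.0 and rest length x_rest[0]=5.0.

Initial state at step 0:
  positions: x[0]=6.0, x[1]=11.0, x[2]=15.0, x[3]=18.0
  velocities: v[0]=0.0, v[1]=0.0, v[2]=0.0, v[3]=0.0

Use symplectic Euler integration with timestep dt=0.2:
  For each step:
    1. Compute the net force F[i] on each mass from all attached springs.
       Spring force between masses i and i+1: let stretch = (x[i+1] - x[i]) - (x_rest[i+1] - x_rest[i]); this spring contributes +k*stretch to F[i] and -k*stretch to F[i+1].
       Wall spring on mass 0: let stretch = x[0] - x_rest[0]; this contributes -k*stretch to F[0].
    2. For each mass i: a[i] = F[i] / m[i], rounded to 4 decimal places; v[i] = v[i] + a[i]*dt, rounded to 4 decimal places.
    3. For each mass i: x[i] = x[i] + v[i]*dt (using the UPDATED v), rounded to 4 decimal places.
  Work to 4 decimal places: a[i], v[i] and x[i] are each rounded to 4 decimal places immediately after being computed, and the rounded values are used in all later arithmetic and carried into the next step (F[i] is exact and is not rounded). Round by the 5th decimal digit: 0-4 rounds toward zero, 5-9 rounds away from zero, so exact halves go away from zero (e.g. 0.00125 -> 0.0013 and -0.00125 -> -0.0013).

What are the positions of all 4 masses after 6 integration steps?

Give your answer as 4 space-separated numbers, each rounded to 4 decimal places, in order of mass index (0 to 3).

Step 0: x=[6.0000 11.0000 15.0000 18.0000] v=[0.0000 0.0000 0.0000 0.0000]
Step 1: x=[5.9200 10.8400 14.8400 18.3200] v=[-0.4000 -0.8000 -0.8000 1.6000]
Step 2: x=[5.7600 10.5328 14.5968 18.8832] v=[-0.8000 -1.5360 -1.2160 2.8160]
Step 3: x=[5.5210 10.1122 14.3892 19.5606] v=[-1.1949 -2.1030 -1.0381 3.3869]
Step 4: x=[5.2076 9.6413 14.3247 20.2106] v=[-1.5668 -2.3544 -0.3226 3.2498]
Step 5: x=[4.8323 9.2104 14.4526 20.7188] v=[-1.8764 -2.1546 0.6394 2.5411]
Step 6: x=[4.4207 8.9177 14.7443 21.0244] v=[-2.0581 -1.4633 1.4586 1.5281]

Answer: 4.4207 8.9177 14.7443 21.0244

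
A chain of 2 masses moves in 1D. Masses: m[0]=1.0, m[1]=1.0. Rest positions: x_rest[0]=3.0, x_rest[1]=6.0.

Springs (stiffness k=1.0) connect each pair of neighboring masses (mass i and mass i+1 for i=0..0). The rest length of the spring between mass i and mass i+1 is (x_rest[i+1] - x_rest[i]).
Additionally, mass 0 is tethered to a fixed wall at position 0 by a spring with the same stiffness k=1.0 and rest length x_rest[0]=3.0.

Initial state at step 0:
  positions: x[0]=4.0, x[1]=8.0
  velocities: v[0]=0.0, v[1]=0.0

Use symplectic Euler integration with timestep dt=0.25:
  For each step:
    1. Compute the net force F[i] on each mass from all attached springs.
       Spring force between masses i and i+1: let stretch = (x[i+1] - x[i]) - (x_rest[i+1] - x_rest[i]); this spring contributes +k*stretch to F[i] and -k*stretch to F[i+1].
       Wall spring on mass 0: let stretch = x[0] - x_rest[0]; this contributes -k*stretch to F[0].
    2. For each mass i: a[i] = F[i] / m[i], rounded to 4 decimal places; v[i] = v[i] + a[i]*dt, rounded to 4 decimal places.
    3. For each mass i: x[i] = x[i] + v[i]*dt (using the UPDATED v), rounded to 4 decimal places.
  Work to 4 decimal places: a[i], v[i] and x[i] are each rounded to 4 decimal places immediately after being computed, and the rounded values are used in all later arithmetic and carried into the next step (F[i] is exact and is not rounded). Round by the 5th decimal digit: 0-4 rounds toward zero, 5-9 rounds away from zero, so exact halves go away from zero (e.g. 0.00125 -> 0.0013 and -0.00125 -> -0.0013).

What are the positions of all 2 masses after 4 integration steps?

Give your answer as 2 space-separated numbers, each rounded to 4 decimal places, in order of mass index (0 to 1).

Step 0: x=[4.0000 8.0000] v=[0.0000 0.0000]
Step 1: x=[4.0000 7.9375] v=[0.0000 -0.2500]
Step 2: x=[3.9961 7.8164] v=[-0.0156 -0.4844]
Step 3: x=[3.9812 7.6440] v=[-0.0596 -0.6895]
Step 4: x=[3.9464 7.4302] v=[-0.1392 -0.8552]

Answer: 3.9464 7.4302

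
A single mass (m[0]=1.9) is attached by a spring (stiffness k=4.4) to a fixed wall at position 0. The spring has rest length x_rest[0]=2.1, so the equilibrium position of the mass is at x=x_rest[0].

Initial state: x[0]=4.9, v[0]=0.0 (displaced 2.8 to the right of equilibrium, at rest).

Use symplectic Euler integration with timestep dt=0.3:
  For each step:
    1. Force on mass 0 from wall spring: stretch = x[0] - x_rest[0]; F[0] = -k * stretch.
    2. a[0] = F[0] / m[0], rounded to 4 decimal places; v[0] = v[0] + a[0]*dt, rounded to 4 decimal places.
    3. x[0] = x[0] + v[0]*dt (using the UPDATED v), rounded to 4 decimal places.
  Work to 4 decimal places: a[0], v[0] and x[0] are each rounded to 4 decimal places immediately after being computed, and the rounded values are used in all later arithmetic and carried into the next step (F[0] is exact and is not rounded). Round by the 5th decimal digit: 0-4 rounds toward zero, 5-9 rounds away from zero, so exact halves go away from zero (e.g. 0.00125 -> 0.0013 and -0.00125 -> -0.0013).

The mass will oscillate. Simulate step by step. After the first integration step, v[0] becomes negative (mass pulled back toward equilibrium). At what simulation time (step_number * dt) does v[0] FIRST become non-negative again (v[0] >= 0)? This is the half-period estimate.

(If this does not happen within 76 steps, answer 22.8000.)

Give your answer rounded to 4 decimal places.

Answer: 2.1000

Derivation:
Step 0: x=[4.9000] v=[0.0000]
Step 1: x=[4.3164] v=[-1.9453]
Step 2: x=[3.2709] v=[-3.4851]
Step 3: x=[1.9813] v=[-4.2986]
Step 4: x=[0.7165] v=[-4.2161]
Step 5: x=[-0.2600] v=[-3.2549]
Step 6: x=[-0.7446] v=[-1.6153]
Step 7: x=[-0.6363] v=[0.3610]
First v>=0 after going negative at step 7, time=2.1000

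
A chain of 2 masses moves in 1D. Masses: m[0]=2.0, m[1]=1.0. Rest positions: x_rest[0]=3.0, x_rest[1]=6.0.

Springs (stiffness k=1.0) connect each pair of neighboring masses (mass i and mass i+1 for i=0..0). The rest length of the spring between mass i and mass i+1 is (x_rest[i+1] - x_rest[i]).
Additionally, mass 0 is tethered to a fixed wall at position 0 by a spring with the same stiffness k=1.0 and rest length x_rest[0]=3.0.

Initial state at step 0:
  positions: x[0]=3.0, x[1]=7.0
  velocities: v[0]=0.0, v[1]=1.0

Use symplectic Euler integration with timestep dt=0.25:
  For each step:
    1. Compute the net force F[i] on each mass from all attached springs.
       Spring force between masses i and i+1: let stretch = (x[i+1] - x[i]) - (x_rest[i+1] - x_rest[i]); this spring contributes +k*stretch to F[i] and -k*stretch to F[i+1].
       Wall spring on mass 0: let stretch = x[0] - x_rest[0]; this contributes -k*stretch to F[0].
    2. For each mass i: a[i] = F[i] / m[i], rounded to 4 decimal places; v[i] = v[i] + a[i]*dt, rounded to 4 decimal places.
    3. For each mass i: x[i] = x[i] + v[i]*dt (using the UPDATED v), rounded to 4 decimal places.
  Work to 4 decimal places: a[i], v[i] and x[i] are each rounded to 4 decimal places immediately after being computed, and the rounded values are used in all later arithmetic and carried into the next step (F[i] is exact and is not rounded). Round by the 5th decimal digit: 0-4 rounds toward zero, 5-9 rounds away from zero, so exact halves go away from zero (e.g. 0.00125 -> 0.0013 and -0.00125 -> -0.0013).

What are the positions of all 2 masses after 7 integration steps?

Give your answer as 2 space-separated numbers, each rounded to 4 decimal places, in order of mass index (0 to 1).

Step 0: x=[3.0000 7.0000] v=[0.0000 1.0000]
Step 1: x=[3.0313 7.1875] v=[0.1250 0.7500]
Step 2: x=[3.0977 7.3028] v=[0.2656 0.4610]
Step 3: x=[3.1987 7.3427] v=[0.4040 0.1597]
Step 4: x=[3.3293 7.3111] v=[0.5222 -0.1263]
Step 5: x=[3.4803 7.2182] v=[0.6038 -0.3718]
Step 6: x=[3.6393 7.0791] v=[0.6360 -0.5563]
Step 7: x=[3.7921 6.9125] v=[0.6111 -0.6663]

Answer: 3.7921 6.9125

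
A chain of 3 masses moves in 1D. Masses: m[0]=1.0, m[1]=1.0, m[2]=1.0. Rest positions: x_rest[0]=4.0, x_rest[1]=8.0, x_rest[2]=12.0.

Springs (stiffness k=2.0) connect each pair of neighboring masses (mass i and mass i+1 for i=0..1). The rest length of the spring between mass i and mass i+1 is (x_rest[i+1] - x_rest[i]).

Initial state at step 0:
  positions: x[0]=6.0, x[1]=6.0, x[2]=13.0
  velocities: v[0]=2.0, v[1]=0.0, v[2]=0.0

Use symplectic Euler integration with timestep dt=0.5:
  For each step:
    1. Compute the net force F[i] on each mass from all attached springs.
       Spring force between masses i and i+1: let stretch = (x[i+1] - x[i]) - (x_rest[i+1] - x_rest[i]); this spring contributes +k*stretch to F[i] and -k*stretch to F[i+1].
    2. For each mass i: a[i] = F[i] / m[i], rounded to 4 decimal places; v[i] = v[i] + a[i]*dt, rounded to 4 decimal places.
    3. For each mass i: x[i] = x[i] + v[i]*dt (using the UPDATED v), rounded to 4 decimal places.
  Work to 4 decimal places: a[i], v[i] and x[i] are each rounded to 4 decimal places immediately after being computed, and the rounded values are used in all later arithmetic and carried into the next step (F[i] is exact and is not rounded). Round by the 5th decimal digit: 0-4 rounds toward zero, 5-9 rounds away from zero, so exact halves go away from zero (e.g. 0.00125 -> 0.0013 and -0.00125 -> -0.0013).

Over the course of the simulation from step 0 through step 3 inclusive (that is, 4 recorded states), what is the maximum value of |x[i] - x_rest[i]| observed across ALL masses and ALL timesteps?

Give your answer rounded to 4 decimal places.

Step 0: x=[6.0000 6.0000 13.0000] v=[2.0000 0.0000 0.0000]
Step 1: x=[5.0000 9.5000 11.5000] v=[-2.0000 7.0000 -3.0000]
Step 2: x=[4.2500 11.7500 11.0000] v=[-1.5000 4.5000 -1.0000]
Step 3: x=[5.2500 9.8750 12.8750] v=[2.0000 -3.7500 3.7500]
Max displacement = 3.7500

Answer: 3.7500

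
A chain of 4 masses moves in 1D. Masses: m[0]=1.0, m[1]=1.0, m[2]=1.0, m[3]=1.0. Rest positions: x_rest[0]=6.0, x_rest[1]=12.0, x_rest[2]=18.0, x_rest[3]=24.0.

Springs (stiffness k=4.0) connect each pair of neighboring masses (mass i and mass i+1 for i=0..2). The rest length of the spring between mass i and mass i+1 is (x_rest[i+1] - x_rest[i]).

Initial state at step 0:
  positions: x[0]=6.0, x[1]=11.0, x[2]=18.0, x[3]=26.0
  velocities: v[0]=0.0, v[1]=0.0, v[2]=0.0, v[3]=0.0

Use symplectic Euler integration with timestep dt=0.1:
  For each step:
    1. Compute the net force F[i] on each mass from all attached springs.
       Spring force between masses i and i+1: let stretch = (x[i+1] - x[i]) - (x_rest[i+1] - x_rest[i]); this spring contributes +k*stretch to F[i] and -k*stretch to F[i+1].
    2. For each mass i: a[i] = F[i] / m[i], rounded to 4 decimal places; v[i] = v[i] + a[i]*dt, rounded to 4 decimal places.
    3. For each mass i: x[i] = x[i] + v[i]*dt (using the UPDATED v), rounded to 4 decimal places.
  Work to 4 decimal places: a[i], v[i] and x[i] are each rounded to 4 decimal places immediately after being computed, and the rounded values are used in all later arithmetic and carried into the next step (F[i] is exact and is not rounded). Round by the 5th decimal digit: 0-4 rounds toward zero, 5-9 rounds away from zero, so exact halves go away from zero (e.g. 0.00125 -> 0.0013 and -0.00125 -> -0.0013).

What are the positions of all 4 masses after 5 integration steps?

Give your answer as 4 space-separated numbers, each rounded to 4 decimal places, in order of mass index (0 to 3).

Step 0: x=[6.0000 11.0000 18.0000 26.0000] v=[0.0000 0.0000 0.0000 0.0000]
Step 1: x=[5.9600 11.0800 18.0400 25.9200] v=[-0.4000 0.8000 0.4000 -0.8000]
Step 2: x=[5.8848 11.2336 18.1168 25.7648] v=[-0.7520 1.5360 0.7680 -1.5520]
Step 3: x=[5.7836 11.4486 18.2242 25.5437] v=[-1.0125 2.1498 1.0739 -2.2112]
Step 4: x=[5.6690 11.7080 18.3534 25.2698] v=[-1.1465 2.5940 1.2915 -2.7390]
Step 5: x=[5.5559 11.9917 18.4934 24.9592] v=[-1.1309 2.8366 1.3999 -3.1056]

Answer: 5.5559 11.9917 18.4934 24.9592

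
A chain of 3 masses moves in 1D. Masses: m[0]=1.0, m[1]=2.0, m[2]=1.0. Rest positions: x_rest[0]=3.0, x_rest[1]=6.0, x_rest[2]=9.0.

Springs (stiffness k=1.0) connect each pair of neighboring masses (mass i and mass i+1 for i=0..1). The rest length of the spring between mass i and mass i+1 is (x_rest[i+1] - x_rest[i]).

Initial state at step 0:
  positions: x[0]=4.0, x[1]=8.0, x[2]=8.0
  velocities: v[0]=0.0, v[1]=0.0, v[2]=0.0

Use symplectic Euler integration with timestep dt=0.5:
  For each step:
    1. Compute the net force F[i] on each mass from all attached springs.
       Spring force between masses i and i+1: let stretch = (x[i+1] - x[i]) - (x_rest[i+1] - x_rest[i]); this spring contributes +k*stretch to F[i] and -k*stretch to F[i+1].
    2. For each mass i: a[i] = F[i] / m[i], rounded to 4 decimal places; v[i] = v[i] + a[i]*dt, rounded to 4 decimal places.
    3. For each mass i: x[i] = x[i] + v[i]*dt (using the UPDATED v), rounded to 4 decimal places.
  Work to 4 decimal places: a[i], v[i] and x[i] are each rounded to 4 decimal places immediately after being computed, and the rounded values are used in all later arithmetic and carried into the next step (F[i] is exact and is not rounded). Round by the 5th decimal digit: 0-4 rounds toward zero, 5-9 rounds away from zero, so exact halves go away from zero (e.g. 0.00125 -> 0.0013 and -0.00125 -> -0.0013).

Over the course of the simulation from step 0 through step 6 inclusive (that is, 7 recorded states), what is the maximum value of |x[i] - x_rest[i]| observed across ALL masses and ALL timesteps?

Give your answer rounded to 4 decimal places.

Answer: 2.7306

Derivation:
Step 0: x=[4.0000 8.0000 8.0000] v=[0.0000 0.0000 0.0000]
Step 1: x=[4.2500 7.5000 8.7500] v=[0.5000 -1.0000 1.5000]
Step 2: x=[4.5625 6.7500 9.9375] v=[0.6250 -1.5000 2.3750]
Step 3: x=[4.6719 6.1250 11.0782] v=[0.2188 -1.2500 2.2813]
Step 4: x=[4.3946 5.9375 11.7306] v=[-0.5547 -0.3750 1.3047]
Step 5: x=[3.7530 6.2813 11.6847] v=[-1.2833 0.6876 -0.0919]
Step 6: x=[2.9934 6.9845 11.0379] v=[-1.5192 1.4064 -1.2936]
Max displacement = 2.7306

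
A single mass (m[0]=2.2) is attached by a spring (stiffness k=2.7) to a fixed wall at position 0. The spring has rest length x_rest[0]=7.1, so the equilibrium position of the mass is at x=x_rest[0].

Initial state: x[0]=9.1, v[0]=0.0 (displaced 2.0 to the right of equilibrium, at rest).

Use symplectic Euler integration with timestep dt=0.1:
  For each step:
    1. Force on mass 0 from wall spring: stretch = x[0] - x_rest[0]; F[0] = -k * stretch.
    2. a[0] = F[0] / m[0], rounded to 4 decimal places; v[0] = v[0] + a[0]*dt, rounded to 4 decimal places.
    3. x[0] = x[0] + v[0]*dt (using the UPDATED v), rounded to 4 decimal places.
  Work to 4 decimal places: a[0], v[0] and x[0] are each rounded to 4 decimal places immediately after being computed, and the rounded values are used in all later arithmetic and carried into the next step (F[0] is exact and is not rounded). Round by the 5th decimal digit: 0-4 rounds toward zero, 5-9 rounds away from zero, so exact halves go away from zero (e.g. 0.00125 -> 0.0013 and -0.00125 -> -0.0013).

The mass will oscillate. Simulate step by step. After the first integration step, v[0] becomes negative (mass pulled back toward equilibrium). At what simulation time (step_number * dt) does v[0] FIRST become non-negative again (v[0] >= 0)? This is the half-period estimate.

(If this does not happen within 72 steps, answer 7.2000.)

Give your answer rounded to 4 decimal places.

Step 0: x=[9.1000] v=[0.0000]
Step 1: x=[9.0755] v=[-0.2455]
Step 2: x=[9.0267] v=[-0.4880]
Step 3: x=[8.9543] v=[-0.7245]
Step 4: x=[8.8591] v=[-0.9521]
Step 5: x=[8.7423] v=[-1.1680]
Step 6: x=[8.6053] v=[-1.3696]
Step 7: x=[8.4499] v=[-1.5543]
Step 8: x=[8.2779] v=[-1.7200]
Step 9: x=[8.0914] v=[-1.8646]
Step 10: x=[7.8928] v=[-1.9863]
Step 11: x=[7.6844] v=[-2.0836]
Step 12: x=[7.4689] v=[-2.1553]
Step 13: x=[7.2488] v=[-2.2006]
Step 14: x=[7.0269] v=[-2.2189]
Step 15: x=[6.8059] v=[-2.2099]
Step 16: x=[6.5885] v=[-2.1738]
Step 17: x=[6.3774] v=[-2.1110]
Step 18: x=[6.1752] v=[-2.0223]
Step 19: x=[5.9843] v=[-1.9088]
Step 20: x=[5.8071] v=[-1.7719]
Step 21: x=[5.6458] v=[-1.6132]
Step 22: x=[5.5023] v=[-1.4347]
Step 23: x=[5.3784] v=[-1.2386]
Step 24: x=[5.2757] v=[-1.0273]
Step 25: x=[5.1954] v=[-0.8034]
Step 26: x=[5.1384] v=[-0.5697]
Step 27: x=[5.1055] v=[-0.3290]
Step 28: x=[5.0971] v=[-0.0842]
Step 29: x=[5.1133] v=[0.1616]
First v>=0 after going negative at step 29, time=2.9000

Answer: 2.9000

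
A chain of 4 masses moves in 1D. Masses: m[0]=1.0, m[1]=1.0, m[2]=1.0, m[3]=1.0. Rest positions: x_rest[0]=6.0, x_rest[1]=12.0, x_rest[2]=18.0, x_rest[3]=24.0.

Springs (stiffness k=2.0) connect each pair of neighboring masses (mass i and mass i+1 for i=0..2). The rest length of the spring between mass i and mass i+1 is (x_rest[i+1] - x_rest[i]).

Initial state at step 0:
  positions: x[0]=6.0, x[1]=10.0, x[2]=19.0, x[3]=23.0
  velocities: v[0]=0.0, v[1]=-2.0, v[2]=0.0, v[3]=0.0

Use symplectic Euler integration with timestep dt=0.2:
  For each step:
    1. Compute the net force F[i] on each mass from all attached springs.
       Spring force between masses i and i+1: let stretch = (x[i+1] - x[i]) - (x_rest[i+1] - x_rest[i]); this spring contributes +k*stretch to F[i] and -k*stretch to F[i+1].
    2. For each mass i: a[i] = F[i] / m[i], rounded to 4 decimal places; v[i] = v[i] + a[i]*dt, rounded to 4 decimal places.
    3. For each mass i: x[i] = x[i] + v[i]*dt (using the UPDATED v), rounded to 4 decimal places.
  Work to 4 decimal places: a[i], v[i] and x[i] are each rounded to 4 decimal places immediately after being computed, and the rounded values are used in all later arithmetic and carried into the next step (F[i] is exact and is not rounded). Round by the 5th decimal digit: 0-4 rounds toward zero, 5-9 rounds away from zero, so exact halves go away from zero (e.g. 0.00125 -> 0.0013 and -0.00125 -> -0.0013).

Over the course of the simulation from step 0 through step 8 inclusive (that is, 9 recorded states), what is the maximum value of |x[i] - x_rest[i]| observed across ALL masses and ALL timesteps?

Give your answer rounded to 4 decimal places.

Answer: 2.5859

Derivation:
Step 0: x=[6.0000 10.0000 19.0000 23.0000] v=[0.0000 -2.0000 0.0000 0.0000]
Step 1: x=[5.8400 10.0000 18.6000 23.1600] v=[-0.8000 0.0000 -2.0000 0.8000]
Step 2: x=[5.5328 10.3552 17.8768 23.4352] v=[-1.5360 1.7760 -3.6160 1.3760]
Step 3: x=[5.1314 10.9263 16.9965 23.7457] v=[-2.0070 2.8557 -4.4013 1.5526]
Step 4: x=[4.7136 11.5195 16.1706 23.9963] v=[-2.0890 2.9658 -4.1297 1.2529]
Step 5: x=[4.3603 11.9403 15.5986 24.1008] v=[-1.7666 2.1039 -2.8599 0.5226]
Step 6: x=[4.1334 12.0473 15.4141 24.0051] v=[-1.1346 0.5352 -0.9223 -0.4783]
Step 7: x=[4.0596 11.7906 15.6476 23.7022] v=[-0.3690 -1.2836 1.1674 -1.5147]
Step 8: x=[4.1243 11.2240 16.2169 23.2349] v=[0.3234 -2.8332 2.8464 -2.3365]
Max displacement = 2.5859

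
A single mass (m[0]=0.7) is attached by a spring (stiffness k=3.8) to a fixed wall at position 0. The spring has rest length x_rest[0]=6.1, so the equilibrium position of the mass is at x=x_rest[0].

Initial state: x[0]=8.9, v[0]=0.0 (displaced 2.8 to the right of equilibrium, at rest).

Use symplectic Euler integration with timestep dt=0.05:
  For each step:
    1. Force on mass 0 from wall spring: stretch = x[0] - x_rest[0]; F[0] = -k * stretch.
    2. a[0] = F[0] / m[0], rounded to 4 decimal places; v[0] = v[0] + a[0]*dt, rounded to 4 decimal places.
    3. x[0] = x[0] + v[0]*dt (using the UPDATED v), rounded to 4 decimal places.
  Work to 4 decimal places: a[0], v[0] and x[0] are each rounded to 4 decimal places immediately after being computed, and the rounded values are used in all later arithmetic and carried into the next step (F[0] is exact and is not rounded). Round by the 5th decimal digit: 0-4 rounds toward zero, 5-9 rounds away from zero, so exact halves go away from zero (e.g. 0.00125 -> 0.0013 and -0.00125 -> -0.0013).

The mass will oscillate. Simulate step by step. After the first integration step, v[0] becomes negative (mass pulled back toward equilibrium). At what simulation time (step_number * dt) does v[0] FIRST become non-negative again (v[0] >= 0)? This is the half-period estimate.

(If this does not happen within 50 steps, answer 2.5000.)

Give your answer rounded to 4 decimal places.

Step 0: x=[8.9000] v=[0.0000]
Step 1: x=[8.8620] v=[-0.7600]
Step 2: x=[8.7865] v=[-1.5097]
Step 3: x=[8.6746] v=[-2.2389]
Step 4: x=[8.5277] v=[-2.9377]
Step 5: x=[8.3479] v=[-3.5966]
Step 6: x=[8.1376] v=[-4.2067]
Step 7: x=[7.8996] v=[-4.7598]
Step 8: x=[7.6372] v=[-5.2483]
Step 9: x=[7.3539] v=[-5.6655]
Step 10: x=[7.0536] v=[-6.0058]
Step 11: x=[6.7404] v=[-6.2646]
Step 12: x=[6.4185] v=[-6.4384]
Step 13: x=[6.0923] v=[-6.5249]
Step 14: x=[5.7662] v=[-6.5228]
Step 15: x=[5.4446] v=[-6.4322]
Step 16: x=[5.1319] v=[-6.2543]
Step 17: x=[4.8323] v=[-5.9915]
Step 18: x=[4.5499] v=[-5.6474]
Step 19: x=[4.2886] v=[-5.2267]
Step 20: x=[4.0519] v=[-4.7350]
Step 21: x=[3.8429] v=[-4.1791]
Step 22: x=[3.6646] v=[-3.5665]
Step 23: x=[3.5193] v=[-2.9055]
Step 24: x=[3.4091] v=[-2.2050]
Step 25: x=[3.3354] v=[-1.4746]
Step 26: x=[3.2992] v=[-0.7242]
Step 27: x=[3.3010] v=[0.0360]
First v>=0 after going negative at step 27, time=1.3500

Answer: 1.3500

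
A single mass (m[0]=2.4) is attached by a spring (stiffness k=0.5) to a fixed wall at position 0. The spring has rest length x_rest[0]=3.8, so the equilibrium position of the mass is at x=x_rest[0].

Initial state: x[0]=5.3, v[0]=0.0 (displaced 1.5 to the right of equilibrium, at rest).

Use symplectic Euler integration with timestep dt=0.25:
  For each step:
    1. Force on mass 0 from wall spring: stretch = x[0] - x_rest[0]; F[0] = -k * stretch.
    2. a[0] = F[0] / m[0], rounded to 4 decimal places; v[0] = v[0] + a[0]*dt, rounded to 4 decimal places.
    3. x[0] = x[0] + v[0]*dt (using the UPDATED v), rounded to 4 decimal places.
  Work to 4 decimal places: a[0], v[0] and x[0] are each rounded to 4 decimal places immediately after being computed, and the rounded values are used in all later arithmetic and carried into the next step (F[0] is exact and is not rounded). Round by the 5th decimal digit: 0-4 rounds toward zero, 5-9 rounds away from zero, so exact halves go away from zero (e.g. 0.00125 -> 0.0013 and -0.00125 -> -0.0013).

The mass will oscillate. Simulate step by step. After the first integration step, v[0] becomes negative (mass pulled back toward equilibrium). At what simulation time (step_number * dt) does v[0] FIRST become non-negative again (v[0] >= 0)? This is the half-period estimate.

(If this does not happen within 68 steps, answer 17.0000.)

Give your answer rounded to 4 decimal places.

Step 0: x=[5.3000] v=[0.0000]
Step 1: x=[5.2805] v=[-0.0781]
Step 2: x=[5.2417] v=[-0.1552]
Step 3: x=[5.1841] v=[-0.2303]
Step 4: x=[5.1085] v=[-0.3024]
Step 5: x=[5.0159] v=[-0.3706]
Step 6: x=[4.9074] v=[-0.4339]
Step 7: x=[4.7845] v=[-0.4916]
Step 8: x=[4.6488] v=[-0.5429]
Step 9: x=[4.5020] v=[-0.5871]
Step 10: x=[4.3461] v=[-0.6237]
Step 11: x=[4.1831] v=[-0.6522]
Step 12: x=[4.0151] v=[-0.6722]
Step 13: x=[3.8443] v=[-0.6834]
Step 14: x=[3.6729] v=[-0.6857]
Step 15: x=[3.5031] v=[-0.6791]
Step 16: x=[3.3372] v=[-0.6636]
Step 17: x=[3.1773] v=[-0.6395]
Step 18: x=[3.0255] v=[-0.6071]
Step 19: x=[2.8838] v=[-0.5668]
Step 20: x=[2.7540] v=[-0.5191]
Step 21: x=[2.6379] v=[-0.4646]
Step 22: x=[2.5369] v=[-0.4041]
Step 23: x=[2.4523] v=[-0.3383]
Step 24: x=[2.3853] v=[-0.2681]
Step 25: x=[2.3367] v=[-0.1944]
Step 26: x=[2.3072] v=[-0.1182]
Step 27: x=[2.2971] v=[-0.0405]
Step 28: x=[2.3066] v=[0.0378]
First v>=0 after going negative at step 28, time=7.0000

Answer: 7.0000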